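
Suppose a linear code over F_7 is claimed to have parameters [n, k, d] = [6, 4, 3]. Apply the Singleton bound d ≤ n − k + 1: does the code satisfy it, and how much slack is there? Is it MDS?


Singleton RHS = n − k + 1 = 3, slack = 0, bound satisfied, MDS.

Singleton bound: d ≤ n − k + 1.
Here n = 6, k = 4, so n − k + 1 = 3.
Given d = 3, check d ≤ 3: YES.
Slack = (n − k + 1) − d = 0.
The code is MDS (slack = 0).
Description: the claimed parameters are [6, 4, 3]_7; such a code would be MDS (meets Singleton bound).


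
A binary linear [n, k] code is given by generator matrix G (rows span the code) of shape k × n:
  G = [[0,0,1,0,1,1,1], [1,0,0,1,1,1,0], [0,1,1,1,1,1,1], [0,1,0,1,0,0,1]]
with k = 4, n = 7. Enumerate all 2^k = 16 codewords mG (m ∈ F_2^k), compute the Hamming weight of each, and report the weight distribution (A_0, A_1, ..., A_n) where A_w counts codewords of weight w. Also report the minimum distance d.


Weight distribution: A_0 = 1, A_1 = 1, A_2 = 1, A_3 = 4, A_4 = 5, A_5 = 3, A_6 = 1. Minimum distance d = 1.

Enumerate all 2^4 = 16 messages m ∈ F_2^4.
For each, compute codeword c = mG in F_2^7, then tally its weight.
  m = 0000 → c = 0000000, weight = 0.
  m = 1000 → c = 0010111, weight = 4.
  m = 0100 → c = 1001110, weight = 4.
  m = 1100 → c = 1011001, weight = 4.
  m = 0010 → c = 0111111, weight = 6.
  m = 1010 → c = 0101000, weight = 2.
  m = 0110 → c = 1110001, weight = 4.
  m = 1110 → c = 1100110, weight = 4.
  m = 0001 → c = 0101001, weight = 3.
  m = 1001 → c = 0111110, weight = 5.
  m = 0101 → c = 1100111, weight = 5.
  m = 1101 → c = 1110000, weight = 3.
  m = 0011 → c = 0010110, weight = 3.
  m = 1011 → c = 0000001, weight = 1.
  m = 0111 → c = 1011000, weight = 3.
  m = 1111 → c = 1001111, weight = 5.
Tally weights:
  weight 0: 1 codewords.
  weight 1: 1 codewords.
  weight 2: 1 codewords.
  weight 3: 4 codewords.
  weight 4: 5 codewords.
  weight 5: 3 codewords.
  weight 6: 1 codewords.
Minimum distance d = smallest w > 0 with A_w > 0 = 1.
Sanity: Σ A_w = 16 = 2^4 = 16 ✓.


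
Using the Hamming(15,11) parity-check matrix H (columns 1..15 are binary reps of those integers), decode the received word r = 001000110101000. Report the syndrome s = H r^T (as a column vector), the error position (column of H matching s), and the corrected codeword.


s = (1, 0, 1, 0)^T, error position = 10, corrected codeword c = 001000110001000

Compute s = H r^T mod 2 one row at a time:
  s_1 = 1 + 0 + 1 + 0 + 1 + 0 + 0 + 0 = 3 ≡ 1 (mod 2).
  s_2 = 0 + 0 + 0 + 1 + 1 + 0 + 0 + 0 = 2 ≡ 0 (mod 2).
  s_3 = 0 + 1 + 0 + 1 + 1 + 0 + 0 + 0 = 3 ≡ 1 (mod 2).
  s_4 = 0 + 1 + 0 + 1 + 0 + 0 + 0 + 0 = 2 ≡ 0 (mod 2).
s = (1, 0, 1, 0)^T — this equals column 10 of H (binary 1010), so error is at position 10.
Correct: flip bit 10 of r = 001000110101000 to get c = 001000110001000.


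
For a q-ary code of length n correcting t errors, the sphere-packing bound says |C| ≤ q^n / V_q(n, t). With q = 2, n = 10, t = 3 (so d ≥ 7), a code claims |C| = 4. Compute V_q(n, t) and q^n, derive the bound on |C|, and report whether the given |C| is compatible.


V_q(n, t) = 176, q^n = 1024, Hamming bound = 5, |C| = 4 ≤ bound (satisfied).

Step 1: Compute V_q(n, t) = Σ_{j=0}^3 C(n, j) (q−1)^j.
  j = 0: C(10,0)·(1)^0 = 1·1 = 1.
  j = 1: C(10,1)·(1)^1 = 10·1 = 10.
  j = 2: C(10,2)·(1)^2 = 45·1 = 45.
  j = 3: C(10,3)·(1)^3 = 120·1 = 120.
  V_q(n, t) = 1 + 10 + 45 + 120 = 176.
Step 2: q^n = 2^10 = 1024.
Step 3: Hamming bound ⌊q^n / V_q(n,t)⌋ = ⌊1024/176⌋ = 5.
Step 4: Compare |C| = 4 to 5: satisfied.
The claimed |C| lies below the Hamming bound.


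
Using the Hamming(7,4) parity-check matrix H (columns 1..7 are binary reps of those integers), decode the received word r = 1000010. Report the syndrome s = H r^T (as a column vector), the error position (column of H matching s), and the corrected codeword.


s = (1, 1, 1)^T, error position = 7, corrected codeword c = 1000011

Compute s = H r^T mod 2 one row at a time:
  s_1 = 0 + 0 + 1 + 0 = 1 ≡ 1 (mod 2).
  s_2 = 0 + 0 + 1 + 0 = 1 ≡ 1 (mod 2).
  s_3 = 1 + 0 + 0 + 0 = 1 ≡ 1 (mod 2).
s = (1, 1, 1)^T — this equals column 7 of H (binary 111), so error is at position 7.
Correct: flip bit 7 of r = 1000010 to get c = 1000011.


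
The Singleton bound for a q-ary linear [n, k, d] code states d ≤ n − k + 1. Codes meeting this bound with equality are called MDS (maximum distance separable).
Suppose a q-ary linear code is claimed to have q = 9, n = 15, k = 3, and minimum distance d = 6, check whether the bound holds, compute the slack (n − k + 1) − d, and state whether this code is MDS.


Singleton RHS = n − k + 1 = 13, slack = 7, bound satisfied, not MDS.

Singleton bound: d ≤ n − k + 1.
Here n = 15, k = 3, so n − k + 1 = 13.
Given d = 6, check d ≤ 13: YES.
Slack = (n − k + 1) − d = 7.
The code is NOT MDS (slack = 7 > 0).
Description: the claimed parameters are [15, 3, 6]_9; such a code would be non-MDS.


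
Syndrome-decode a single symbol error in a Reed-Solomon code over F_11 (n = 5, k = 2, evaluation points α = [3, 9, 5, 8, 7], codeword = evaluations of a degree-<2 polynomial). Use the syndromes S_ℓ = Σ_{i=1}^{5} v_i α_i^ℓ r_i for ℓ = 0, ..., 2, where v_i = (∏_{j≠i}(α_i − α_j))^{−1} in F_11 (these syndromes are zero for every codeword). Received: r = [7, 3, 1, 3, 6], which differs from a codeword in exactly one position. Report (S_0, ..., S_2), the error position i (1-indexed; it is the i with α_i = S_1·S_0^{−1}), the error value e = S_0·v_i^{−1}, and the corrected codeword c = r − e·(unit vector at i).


S = (9, 4, 3), error at position 2, error magnitude e = 3, c = [7, 0, 1, 3, 6].

Step 1: column multipliers v_i = (∏_{j≠i}(α_i − α_j))^{−1} mod 11.
  i = 1 (α = 3): (3−9)(3−5)(3−8)(3−7) = (−6)·(−2)·(−5)·(−4) = 240 ≡ 9, so v_1 = 9^{−1} = 5 (mod 11).
  i = 2 (α = 9): (9−3)(9−5)(9−8)(9−7) = 6·4·1·2 = 48 ≡ 4, so v_2 = 4^{−1} = 3 (mod 11).
  i = 3 (α = 5): (5−3)(5−9)(5−8)(5−7) = 2·(−4)·(−3)·(−2) = −48 ≡ 7, so v_3 = 7^{−1} = 8 (mod 11).
  i = 4 (α = 8): (8−3)(8−9)(8−5)(8−7) = 5·(−1)·3·1 = −15 ≡ 7, so v_4 = 7^{−1} = 8 (mod 11).
  i = 5 (α = 7): (7−3)(7−9)(7−5)(7−8) = 4·(−2)·2·(−1) = 16 ≡ 5, so v_5 = 5^{−1} = 9 (mod 11).
  v = [5, 3, 8, 8, 9].
Step 2: syndromes of r = [7, 3, 1, 3, 6] (all sums mod 11).
  S_0 = Σ v_i r_i = 5·7 + 3·3 + 8·1 + 8·3 + 9·6 = 130 ≡ 9.
  S_1 = Σ v_i α_i r_i = 5·3·7 + 3·9·3 + 8·5·1 + 8·8·3 + 9·7·6 = 796 ≡ 4.
  α_i^2 mod 11 = [9, 4, 3, 9, 5].
  S_2 = Σ v_i α_i^2 r_i = 5·9·7 + 3·4·3 + 8·3·1 + 8·9·3 + 9·5·6 = 861 ≡ 3.
  S = (9, 4, 3) ≠ 0, so r is not a codeword (an error is present).
Step 3: locate the error. For a single error e at position i, S_ℓ = v_i·e·α_i^ℓ, so α_err = S_1/S_0.
  S_0^{−1} = 9^{−1} = 5 (mod 11), so α_err = 4·5 = 20 ≡ 9 = α_2. Error position i = 2.
  Consistency check: S_2/S_1 = 3·3 = 9 ≡ 9 = α_err ✓ (single-error assumption holds).
Step 4: error magnitude e = S_0/v_2 = S_0·∏_{j≠2}(α_2 − α_j) = 9·4 = 36 ≡ 3 (mod 11).
Step 5: correct position 2: c_2 = r_2 − e = 3 − 3 ≡ 0 (mod 11). Hence c = [7, 0, 1, 3, 6].
  Check: interpolating c through the α_i gives m(x) = 5 + 8·x (degree < 2) with m(α_i) = c_i for every i, so c is indeed a codeword.


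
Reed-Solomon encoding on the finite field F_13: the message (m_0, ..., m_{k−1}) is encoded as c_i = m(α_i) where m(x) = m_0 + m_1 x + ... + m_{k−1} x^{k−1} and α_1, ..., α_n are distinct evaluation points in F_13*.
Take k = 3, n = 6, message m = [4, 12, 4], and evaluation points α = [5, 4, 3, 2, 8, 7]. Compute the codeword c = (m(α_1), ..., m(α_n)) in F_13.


c = [8, 12, 11, 5, 5, 11]

Message polynomial: m(x) = 4 + 12·x + 4·x^2 (mod 13).
For each evaluation point α_i, compute m(α_i) mod 13:
  α_1 = 5: Horner steps 4 → 6 → 8, so m(5) = 8.
  α_2 = 4: Horner steps 4 → 2 → 12, so m(4) = 12.
  α_3 = 3: Horner steps 4 → 11 → 11, so m(3) = 11.
  α_4 = 2: Horner steps 4 → 7 → 5, so m(2) = 5.
  α_5 = 8: Horner steps 4 → 5 → 5, so m(8) = 5.
  α_6 = 7: Horner steps 4 → 1 → 11, so m(7) = 11.
Codeword c = [8, 12, 11, 5, 5, 11] ∈ F_13^6.


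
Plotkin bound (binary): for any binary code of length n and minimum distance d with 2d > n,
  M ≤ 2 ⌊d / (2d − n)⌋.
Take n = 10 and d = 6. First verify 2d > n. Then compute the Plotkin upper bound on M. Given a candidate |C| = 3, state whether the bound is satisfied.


Plotkin bound M ≤ 6; given |C| = 3 ≤ bound (satisfied).

Check applicability: 2d = 12, n = 10.
2d − n = 2 > 0, so Plotkin applies.
Compute d/(2d−n) = 6/2 ≈ 3.0000.
⌊d/(2d−n)⌋ = 3.
Plotkin bound: M ≤ 2·3 = 6.
Given |C| = 3, check: satisfied.
This |C| is below the Plotkin bound.


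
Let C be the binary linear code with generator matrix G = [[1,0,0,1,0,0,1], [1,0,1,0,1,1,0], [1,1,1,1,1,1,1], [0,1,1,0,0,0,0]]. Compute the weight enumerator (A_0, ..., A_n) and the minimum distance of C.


Weight distribution: A_0 = 1, A_2 = 4, A_3 = 3, A_4 = 3, A_5 = 4, A_7 = 1. Minimum distance d = 2.

Enumerate all 2^4 = 16 messages m ∈ F_2^4.
For each, compute codeword c = mG in F_2^7, then tally its weight.
  m = 0000 → c = 0000000, weight = 0.
  m = 1000 → c = 1001001, weight = 3.
  m = 0100 → c = 1010110, weight = 4.
  m = 1100 → c = 0011111, weight = 5.
  m = 0010 → c = 1111111, weight = 7.
  m = 1010 → c = 0110110, weight = 4.
  m = 0110 → c = 0101001, weight = 3.
  m = 1110 → c = 1100000, weight = 2.
  m = 0001 → c = 0110000, weight = 2.
  m = 1001 → c = 1111001, weight = 5.
  m = 0101 → c = 1100110, weight = 4.
  m = 1101 → c = 0101111, weight = 5.
  m = 0011 → c = 1001111, weight = 5.
  m = 1011 → c = 0000110, weight = 2.
  m = 0111 → c = 0011001, weight = 3.
  m = 1111 → c = 1010000, weight = 2.
Tally weights:
  weight 0: 1 codewords.
  weight 2: 4 codewords.
  weight 3: 3 codewords.
  weight 4: 3 codewords.
  weight 5: 4 codewords.
  weight 7: 1 codewords.
Minimum distance d = smallest w > 0 with A_w > 0 = 2.
Sanity: Σ A_w = 16 = 2^4 = 16 ✓.


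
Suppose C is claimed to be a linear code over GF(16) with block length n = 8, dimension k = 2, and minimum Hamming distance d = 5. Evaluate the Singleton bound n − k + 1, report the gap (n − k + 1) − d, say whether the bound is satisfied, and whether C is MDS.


Singleton RHS = n − k + 1 = 7, slack = 2, bound satisfied, not MDS.

Singleton bound: d ≤ n − k + 1.
Here n = 8, k = 2, so n − k + 1 = 7.
Given d = 5, check d ≤ 7: YES.
Slack = (n − k + 1) − d = 2.
The code is NOT MDS (slack = 2 > 0).
Description: the claimed parameters are [8, 2, 5]_16; such a code would be non-MDS.


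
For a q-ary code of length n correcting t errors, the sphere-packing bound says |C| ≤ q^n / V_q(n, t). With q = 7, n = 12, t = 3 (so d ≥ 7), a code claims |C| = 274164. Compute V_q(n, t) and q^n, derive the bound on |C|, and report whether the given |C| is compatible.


V_q(n, t) = 49969, q^n = 13841287201, Hamming bound = 276997, |C| = 274164 ≤ bound (satisfied).

Step 1: Compute V_q(n, t) = Σ_{j=0}^3 C(n, j) (q−1)^j.
  j = 0: C(12,0)·(6)^0 = 1·1 = 1.
  j = 1: C(12,1)·(6)^1 = 12·6 = 72.
  j = 2: C(12,2)·(6)^2 = 66·36 = 2376.
  j = 3: C(12,3)·(6)^3 = 220·216 = 47520.
  V_q(n, t) = 1 + 72 + 2376 + 47520 = 49969.
Step 2: q^n = 7^12 = 13841287201.
Step 3: Hamming bound ⌊q^n / V_q(n,t)⌋ = ⌊13841287201/49969⌋ = 276997.
Step 4: Compare |C| = 274164 to 276997: satisfied.
The claimed |C| lies below the Hamming bound.


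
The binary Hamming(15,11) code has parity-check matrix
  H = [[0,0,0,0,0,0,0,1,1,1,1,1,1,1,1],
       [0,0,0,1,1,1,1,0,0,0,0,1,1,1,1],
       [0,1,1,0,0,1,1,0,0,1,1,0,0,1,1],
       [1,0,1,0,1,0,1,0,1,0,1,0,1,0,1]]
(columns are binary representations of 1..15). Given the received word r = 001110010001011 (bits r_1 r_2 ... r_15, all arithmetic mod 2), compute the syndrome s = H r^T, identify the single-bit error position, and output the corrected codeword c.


s = (0, 1, 1, 1)^T, error position = 7, corrected codeword c = 001110110001011

Compute s = H r^T mod 2 one row at a time:
  s_1 = 1 + 0 + 0 + 0 + 1 + 0 + 1 + 1 = 4 ≡ 0 (mod 2).
  s_2 = 1 + 1 + 0 + 0 + 1 + 0 + 1 + 1 = 5 ≡ 1 (mod 2).
  s_3 = 0 + 1 + 0 + 0 + 0 + 0 + 1 + 1 = 3 ≡ 1 (mod 2).
  s_4 = 0 + 1 + 1 + 0 + 0 + 0 + 0 + 1 = 3 ≡ 1 (mod 2).
s = (0, 1, 1, 1)^T — this equals column 7 of H (binary 0111), so error is at position 7.
Correct: flip bit 7 of r = 001110010001011 to get c = 001110110001011.


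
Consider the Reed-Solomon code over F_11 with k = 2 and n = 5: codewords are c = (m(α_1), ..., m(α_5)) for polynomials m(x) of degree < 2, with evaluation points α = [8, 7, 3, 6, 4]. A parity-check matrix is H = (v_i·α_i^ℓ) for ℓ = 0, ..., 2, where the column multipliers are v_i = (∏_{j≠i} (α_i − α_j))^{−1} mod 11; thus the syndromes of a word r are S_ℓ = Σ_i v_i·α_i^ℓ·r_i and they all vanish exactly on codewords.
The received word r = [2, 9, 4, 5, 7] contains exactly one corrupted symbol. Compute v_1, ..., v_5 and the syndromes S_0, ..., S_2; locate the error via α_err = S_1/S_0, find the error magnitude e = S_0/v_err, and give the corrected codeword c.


S = (6, 2, 8), error at position 5, error magnitude e = 10, c = [2, 9, 4, 5, 8].

Step 1: column multipliers v_i = (∏_{j≠i}(α_i − α_j))^{−1} mod 11.
  i = 1 (α = 8): (8−7)(8−3)(8−6)(8−4) = 1·5·2·4 = 40 ≡ 7, so v_1 = 7^{−1} = 8 (mod 11).
  i = 2 (α = 7): (7−8)(7−3)(7−6)(7−4) = (−1)·4·1·3 = −12 ≡ 10, so v_2 = 10^{−1} = 10 (mod 11).
  i = 3 (α = 3): (3−8)(3−7)(3−6)(3−4) = (−5)·(−4)·(−3)·(−1) = 60 ≡ 5, so v_3 = 5^{−1} = 9 (mod 11).
  i = 4 (α = 6): (6−8)(6−7)(6−3)(6−4) = (−2)·(−1)·3·2 = 12 ≡ 1, so v_4 = 1^{−1} = 1 (mod 11).
  i = 5 (α = 4): (4−8)(4−7)(4−3)(4−6) = (−4)·(−3)·1·(−2) = −24 ≡ 9, so v_5 = 9^{−1} = 5 (mod 11).
  v = [8, 10, 9, 1, 5].
Step 2: syndromes of r = [2, 9, 4, 5, 7] (all sums mod 11).
  S_0 = Σ v_i r_i = 8·2 + 10·9 + 9·4 + 1·5 + 5·7 = 182 ≡ 6.
  S_1 = Σ v_i α_i r_i = 8·8·2 + 10·7·9 + 9·3·4 + 1·6·5 + 5·4·7 = 1036 ≡ 2.
  α_i^2 mod 11 = [9, 5, 9, 3, 5].
  S_2 = Σ v_i α_i^2 r_i = 8·9·2 + 10·5·9 + 9·9·4 + 1·3·5 + 5·5·7 = 1108 ≡ 8.
  S = (6, 2, 8) ≠ 0, so r is not a codeword (an error is present).
Step 3: locate the error. For a single error e at position i, S_ℓ = v_i·e·α_i^ℓ, so α_err = S_1/S_0.
  S_0^{−1} = 6^{−1} = 2 (mod 11), so α_err = 2·2 = 4 ≡ 4 = α_5. Error position i = 5.
  Consistency check: S_2/S_1 = 8·6 = 48 ≡ 4 = α_err ✓ (single-error assumption holds).
Step 4: error magnitude e = S_0/v_5 = S_0·∏_{j≠5}(α_5 − α_j) = 6·9 = 54 ≡ 10 (mod 11).
Step 5: correct position 5: c_5 = r_5 − e = 7 − 10 ≡ 8 (mod 11). Hence c = [2, 9, 4, 5, 8].
  Check: interpolating c through the α_i gives m(x) = 3 + 4·x (degree < 2) with m(α_i) = c_i for every i, so c is indeed a codeword.


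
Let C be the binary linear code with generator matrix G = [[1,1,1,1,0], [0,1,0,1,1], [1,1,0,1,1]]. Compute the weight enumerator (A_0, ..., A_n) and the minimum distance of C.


Weight distribution: A_0 = 1, A_1 = 1, A_2 = 1, A_3 = 3, A_4 = 2. Minimum distance d = 1.

Enumerate all 2^3 = 8 messages m ∈ F_2^3.
For each, compute codeword c = mG in F_2^5, then tally its weight.
  m = 000 → c = 00000, weight = 0.
  m = 100 → c = 11110, weight = 4.
  m = 010 → c = 01011, weight = 3.
  m = 110 → c = 10101, weight = 3.
  m = 001 → c = 11011, weight = 4.
  m = 101 → c = 00101, weight = 2.
  m = 011 → c = 10000, weight = 1.
  m = 111 → c = 01110, weight = 3.
Tally weights:
  weight 0: 1 codewords.
  weight 1: 1 codewords.
  weight 2: 1 codewords.
  weight 3: 3 codewords.
  weight 4: 2 codewords.
Minimum distance d = smallest w > 0 with A_w > 0 = 1.
Sanity: Σ A_w = 8 = 2^3 = 8 ✓.


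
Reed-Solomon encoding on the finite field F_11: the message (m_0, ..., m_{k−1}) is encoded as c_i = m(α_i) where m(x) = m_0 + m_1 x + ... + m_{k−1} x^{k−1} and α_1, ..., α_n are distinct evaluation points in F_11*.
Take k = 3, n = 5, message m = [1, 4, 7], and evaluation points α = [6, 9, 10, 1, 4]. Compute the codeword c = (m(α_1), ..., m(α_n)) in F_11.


c = [2, 10, 4, 1, 8]

Message polynomial: m(x) = 1 + 4·x + 7·x^2 (mod 11).
For each evaluation point α_i, compute m(α_i) mod 11:
  α_1 = 6: Horner steps 7 → 2 → 2, so m(6) = 2.
  α_2 = 9: Horner steps 7 → 1 → 10, so m(9) = 10.
  α_3 = 10: Horner steps 7 → 8 → 4, so m(10) = 4.
  α_4 = 1: Horner steps 7 → 0 → 1, so m(1) = 1.
  α_5 = 4: Horner steps 7 → 10 → 8, so m(4) = 8.
Codeword c = [2, 10, 4, 1, 8] ∈ F_11^5.


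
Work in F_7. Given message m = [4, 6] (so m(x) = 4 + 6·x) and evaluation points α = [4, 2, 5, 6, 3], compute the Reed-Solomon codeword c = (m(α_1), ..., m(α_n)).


c = [0, 2, 6, 5, 1]

Message polynomial: m(x) = 4 + 6·x (mod 7).
For each evaluation point α_i, compute m(α_i) mod 7:
  α_1 = 4: Horner steps 6 → 0, so m(4) = 0.
  α_2 = 2: Horner steps 6 → 2, so m(2) = 2.
  α_3 = 5: Horner steps 6 → 6, so m(5) = 6.
  α_4 = 6: Horner steps 6 → 5, so m(6) = 5.
  α_5 = 3: Horner steps 6 → 1, so m(3) = 1.
Codeword c = [0, 2, 6, 5, 1] ∈ F_7^5.


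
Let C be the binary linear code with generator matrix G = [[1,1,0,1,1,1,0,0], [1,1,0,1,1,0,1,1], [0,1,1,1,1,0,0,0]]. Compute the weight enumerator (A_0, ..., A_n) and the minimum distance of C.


Weight distribution: A_0 = 1, A_3 = 2, A_4 = 2, A_5 = 1, A_6 = 1, A_7 = 1. Minimum distance d = 3.

Enumerate all 2^3 = 8 messages m ∈ F_2^3.
For each, compute codeword c = mG in F_2^8, then tally its weight.
  m = 000 → c = 00000000, weight = 0.
  m = 100 → c = 11011100, weight = 5.
  m = 010 → c = 11011011, weight = 6.
  m = 110 → c = 00000111, weight = 3.
  m = 001 → c = 01111000, weight = 4.
  m = 101 → c = 10100100, weight = 3.
  m = 011 → c = 10100011, weight = 4.
  m = 111 → c = 01111111, weight = 7.
Tally weights:
  weight 0: 1 codewords.
  weight 3: 2 codewords.
  weight 4: 2 codewords.
  weight 5: 1 codewords.
  weight 6: 1 codewords.
  weight 7: 1 codewords.
Minimum distance d = smallest w > 0 with A_w > 0 = 3.
Sanity: Σ A_w = 8 = 2^3 = 8 ✓.


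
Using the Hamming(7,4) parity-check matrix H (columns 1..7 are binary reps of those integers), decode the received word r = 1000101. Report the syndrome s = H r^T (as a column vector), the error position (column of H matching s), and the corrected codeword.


s = (0, 1, 1)^T, error position = 3, corrected codeword c = 1010101

Compute s = H r^T mod 2 one row at a time:
  s_1 = 0 + 1 + 0 + 1 = 2 ≡ 0 (mod 2).
  s_2 = 0 + 0 + 0 + 1 = 1 ≡ 1 (mod 2).
  s_3 = 1 + 0 + 1 + 1 = 3 ≡ 1 (mod 2).
s = (0, 1, 1)^T — this equals column 3 of H (binary 011), so error is at position 3.
Correct: flip bit 3 of r = 1000101 to get c = 1010101.


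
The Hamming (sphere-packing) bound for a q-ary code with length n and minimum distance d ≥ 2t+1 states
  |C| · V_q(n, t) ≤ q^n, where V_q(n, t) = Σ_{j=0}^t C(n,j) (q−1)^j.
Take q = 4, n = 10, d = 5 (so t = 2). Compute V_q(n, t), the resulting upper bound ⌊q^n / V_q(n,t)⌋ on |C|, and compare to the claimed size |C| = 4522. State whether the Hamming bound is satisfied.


V_q(n, t) = 436, q^n = 1048576, Hamming bound = 2404, |C| = 4522 > bound (violated).

Step 1: Compute V_q(n, t) = Σ_{j=0}^2 C(n, j) (q−1)^j.
  j = 0: C(10,0)·(3)^0 = 1·1 = 1.
  j = 1: C(10,1)·(3)^1 = 10·3 = 30.
  j = 2: C(10,2)·(3)^2 = 45·9 = 405.
  V_q(n, t) = 1 + 30 + 405 = 436.
Step 2: q^n = 4^10 = 1048576.
Step 3: Hamming bound ⌊q^n / V_q(n,t)⌋ = ⌊1048576/436⌋ = 2404.
Step 4: Compare |C| = 4522 to 2404: violated.
The claimed |C| lies above the Hamming bound, so no 4-ary code of length 10 with d ≥ 5 can have 4522 codewords.


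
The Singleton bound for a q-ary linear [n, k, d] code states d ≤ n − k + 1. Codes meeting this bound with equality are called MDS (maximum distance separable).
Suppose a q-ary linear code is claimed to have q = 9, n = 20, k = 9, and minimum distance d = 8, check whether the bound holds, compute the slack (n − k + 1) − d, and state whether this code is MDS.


Singleton RHS = n − k + 1 = 12, slack = 4, bound satisfied, not MDS.

Singleton bound: d ≤ n − k + 1.
Here n = 20, k = 9, so n − k + 1 = 12.
Given d = 8, check d ≤ 12: YES.
Slack = (n − k + 1) − d = 4.
The code is NOT MDS (slack = 4 > 0).
Description: the claimed parameters are [20, 9, 8]_9; such a code would be non-MDS.


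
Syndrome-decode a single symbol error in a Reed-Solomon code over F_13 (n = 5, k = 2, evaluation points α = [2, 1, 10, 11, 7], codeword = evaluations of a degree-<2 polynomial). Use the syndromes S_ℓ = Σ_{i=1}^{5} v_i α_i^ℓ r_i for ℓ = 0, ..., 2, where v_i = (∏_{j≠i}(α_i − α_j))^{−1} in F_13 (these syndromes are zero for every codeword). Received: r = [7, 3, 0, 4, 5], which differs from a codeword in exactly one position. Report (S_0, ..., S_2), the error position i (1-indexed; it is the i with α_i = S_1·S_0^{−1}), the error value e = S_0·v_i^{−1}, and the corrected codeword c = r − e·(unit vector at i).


S = (12, 6, 3), error at position 5, error magnitude e = 4, c = [7, 3, 0, 4, 1].

Step 1: column multipliers v_i = (∏_{j≠i}(α_i − α_j))^{−1} mod 13.
  i = 1 (α = 2): (2−1)(2−10)(2−11)(2−7) = 1·(−8)·(−9)·(−5) = −360 ≡ 4, so v_1 = 4^{−1} = 10 (mod 13).
  i = 2 (α = 1): (1−2)(1−10)(1−11)(1−7) = (−1)·(−9)·(−10)·(−6) = 540 ≡ 7, so v_2 = 7^{−1} = 2 (mod 13).
  i = 3 (α = 10): (10−2)(10−1)(10−11)(10−7) = 8·9·(−1)·3 = −216 ≡ 5, so v_3 = 5^{−1} = 8 (mod 13).
  i = 4 (α = 11): (11−2)(11−1)(11−10)(11−7) = 9·10·1·4 = 360 ≡ 9, so v_4 = 9^{−1} = 3 (mod 13).
  i = 5 (α = 7): (7−2)(7−1)(7−10)(7−11) = 5·6·(−3)·(−4) = 360 ≡ 9, so v_5 = 9^{−1} = 3 (mod 13).
  v = [10, 2, 8, 3, 3].
Step 2: syndromes of r = [7, 3, 0, 4, 5] (all sums mod 13).
  S_0 = Σ v_i r_i = 10·7 + 2·3 + 8·0 + 3·4 + 3·5 = 103 ≡ 12.
  S_1 = Σ v_i α_i r_i = 10·2·7 + 2·1·3 + 8·10·0 + 3·11·4 + 3·7·5 = 383 ≡ 6.
  α_i^2 mod 13 = [4, 1, 9, 4, 10].
  S_2 = Σ v_i α_i^2 r_i = 10·4·7 + 2·1·3 + 8·9·0 + 3·4·4 + 3·10·5 = 484 ≡ 3.
  S = (12, 6, 3) ≠ 0, so r is not a codeword (an error is present).
Step 3: locate the error. For a single error e at position i, S_ℓ = v_i·e·α_i^ℓ, so α_err = S_1/S_0.
  S_0^{−1} = 12^{−1} = 12 (mod 13), so α_err = 6·12 = 72 ≡ 7 = α_5. Error position i = 5.
  Consistency check: S_2/S_1 = 3·11 = 33 ≡ 7 = α_err ✓ (single-error assumption holds).
Step 4: error magnitude e = S_0/v_5 = S_0·∏_{j≠5}(α_5 − α_j) = 12·9 = 108 ≡ 4 (mod 13).
Step 5: correct position 5: c_5 = r_5 − e = 5 − 4 ≡ 1 (mod 13). Hence c = [7, 3, 0, 4, 1].
  Check: interpolating c through the α_i gives m(x) = 12 + 4·x (degree < 2) with m(α_i) = c_i for every i, so c is indeed a codeword.


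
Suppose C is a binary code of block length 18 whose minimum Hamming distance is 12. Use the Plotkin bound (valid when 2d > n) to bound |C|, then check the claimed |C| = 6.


Plotkin bound M ≤ 4; given |C| = 6 > bound (violated).

Check applicability: 2d = 24, n = 18.
2d − n = 6 > 0, so Plotkin applies.
Compute d/(2d−n) = 12/6 ≈ 2.0000.
⌊d/(2d−n)⌋ = 2.
Plotkin bound: M ≤ 2·2 = 4.
Given |C| = 6, check: VIOLATED.
This |C| is above the Plotkin bound, so no binary code with n = 18, d = 12 and 6 codewords exists.


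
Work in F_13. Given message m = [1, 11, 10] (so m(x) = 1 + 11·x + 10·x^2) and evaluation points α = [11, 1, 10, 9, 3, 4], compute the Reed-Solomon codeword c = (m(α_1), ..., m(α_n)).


c = [6, 9, 6, 0, 7, 10]

Message polynomial: m(x) = 1 + 11·x + 10·x^2 (mod 13).
For each evaluation point α_i, compute m(α_i) mod 13:
  α_1 = 11: Horner steps 10 → 4 → 6, so m(11) = 6.
  α_2 = 1: Horner steps 10 → 8 → 9, so m(1) = 9.
  α_3 = 10: Horner steps 10 → 7 → 6, so m(10) = 6.
  α_4 = 9: Horner steps 10 → 10 → 0, so m(9) = 0.
  α_5 = 3: Horner steps 10 → 2 → 7, so m(3) = 7.
  α_6 = 4: Horner steps 10 → 12 → 10, so m(4) = 10.
Codeword c = [6, 9, 6, 0, 7, 10] ∈ F_13^6.


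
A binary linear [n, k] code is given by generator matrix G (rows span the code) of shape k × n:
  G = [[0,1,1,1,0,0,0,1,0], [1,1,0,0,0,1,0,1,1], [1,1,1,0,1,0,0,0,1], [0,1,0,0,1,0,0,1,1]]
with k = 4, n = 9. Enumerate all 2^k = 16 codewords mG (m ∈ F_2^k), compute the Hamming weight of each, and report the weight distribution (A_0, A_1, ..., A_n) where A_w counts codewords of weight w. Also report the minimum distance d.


Weight distribution: A_0 = 1, A_3 = 3, A_4 = 7, A_5 = 4, A_7 = 1. Minimum distance d = 3.

Enumerate all 2^4 = 16 messages m ∈ F_2^4.
For each, compute codeword c = mG in F_2^9, then tally its weight.
  m = 0000 → c = 000000000, weight = 0.
  m = 1000 → c = 011100010, weight = 4.
  m = 0100 → c = 110001011, weight = 5.
  m = 1100 → c = 101101001, weight = 5.
  m = 0010 → c = 111010001, weight = 5.
  m = 1010 → c = 100110011, weight = 5.
  m = 0110 → c = 001011010, weight = 4.
  m = 1110 → c = 010111000, weight = 4.
  m = 0001 → c = 010010011, weight = 4.
  m = 1001 → c = 001110001, weight = 4.
  m = 0101 → c = 100011000, weight = 3.
  m = 1101 → c = 111111010, weight = 7.
  m = 0011 → c = 101000010, weight = 3.
  m = 1011 → c = 110100000, weight = 3.
  m = 0111 → c = 011001001, weight = 4.
  m = 1111 → c = 000101011, weight = 4.
Tally weights:
  weight 0: 1 codewords.
  weight 3: 3 codewords.
  weight 4: 7 codewords.
  weight 5: 4 codewords.
  weight 7: 1 codewords.
Minimum distance d = smallest w > 0 with A_w > 0 = 3.
Sanity: Σ A_w = 16 = 2^4 = 16 ✓.


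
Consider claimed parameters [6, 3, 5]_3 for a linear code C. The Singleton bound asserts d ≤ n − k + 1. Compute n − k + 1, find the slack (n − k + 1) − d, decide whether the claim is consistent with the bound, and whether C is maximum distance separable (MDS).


Singleton RHS = n − k + 1 = 4, slack = -1, bound violated (no such code; not MDS).

Singleton bound: d ≤ n − k + 1.
Here n = 6, k = 3, so n − k + 1 = 4.
Given d = 5, check d ≤ 4: NO.
Slack = (n − k + 1) − d = -1.
The slack is negative: d = 5 exceeds n − k + 1 = 4 by 1, so the Singleton bound is violated and no linear [6, 3, 5]_3 code can exist. In particular it is not MDS (MDS requires d = n − k + 1 exactly).
Description: the claimed parameters are [6, 3, 5]_3; such a code would be impossible (violates the Singleton bound).


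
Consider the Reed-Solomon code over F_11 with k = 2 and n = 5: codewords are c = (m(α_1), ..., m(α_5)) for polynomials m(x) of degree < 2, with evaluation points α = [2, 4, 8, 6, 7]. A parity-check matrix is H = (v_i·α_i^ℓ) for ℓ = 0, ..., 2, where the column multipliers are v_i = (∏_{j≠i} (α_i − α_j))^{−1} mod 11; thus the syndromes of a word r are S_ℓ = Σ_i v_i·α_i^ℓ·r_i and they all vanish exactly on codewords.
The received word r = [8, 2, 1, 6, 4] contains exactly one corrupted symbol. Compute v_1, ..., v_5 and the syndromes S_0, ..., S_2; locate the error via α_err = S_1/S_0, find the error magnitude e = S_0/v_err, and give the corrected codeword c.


S = (2, 1, 6), error at position 4, error magnitude e = 10, c = [8, 2, 1, 7, 4].

Step 1: column multipliers v_i = (∏_{j≠i}(α_i − α_j))^{−1} mod 11.
  i = 1 (α = 2): (2−4)(2−8)(2−6)(2−7) = (−2)·(−6)·(−4)·(−5) = 240 ≡ 9, so v_1 = 9^{−1} = 5 (mod 11).
  i = 2 (α = 4): (4−2)(4−8)(4−6)(4−7) = 2·(−4)·(−2)·(−3) = −48 ≡ 7, so v_2 = 7^{−1} = 8 (mod 11).
  i = 3 (α = 8): (8−2)(8−4)(8−6)(8−7) = 6·4·2·1 = 48 ≡ 4, so v_3 = 4^{−1} = 3 (mod 11).
  i = 4 (α = 6): (6−2)(6−4)(6−8)(6−7) = 4·2·(−2)·(−1) = 16 ≡ 5, so v_4 = 5^{−1} = 9 (mod 11).
  i = 5 (α = 7): (7−2)(7−4)(7−8)(7−6) = 5·3·(−1)·1 = −15 ≡ 7, so v_5 = 7^{−1} = 8 (mod 11).
  v = [5, 8, 3, 9, 8].
Step 2: syndromes of r = [8, 2, 1, 6, 4] (all sums mod 11).
  S_0 = Σ v_i r_i = 5·8 + 8·2 + 3·1 + 9·6 + 8·4 = 145 ≡ 2.
  S_1 = Σ v_i α_i r_i = 5·2·8 + 8·4·2 + 3·8·1 + 9·6·6 + 8·7·4 = 716 ≡ 1.
  α_i^2 mod 11 = [4, 5, 9, 3, 5].
  S_2 = Σ v_i α_i^2 r_i = 5·4·8 + 8·5·2 + 3·9·1 + 9·3·6 + 8·5·4 = 589 ≡ 6.
  S = (2, 1, 6) ≠ 0, so r is not a codeword (an error is present).
Step 3: locate the error. For a single error e at position i, S_ℓ = v_i·e·α_i^ℓ, so α_err = S_1/S_0.
  S_0^{−1} = 2^{−1} = 6 (mod 11), so α_err = 1·6 = 6 ≡ 6 = α_4. Error position i = 4.
  Consistency check: S_2/S_1 = 6·1 = 6 ≡ 6 = α_err ✓ (single-error assumption holds).
Step 4: error magnitude e = S_0/v_4 = S_0·∏_{j≠4}(α_4 − α_j) = 2·5 = 10 ≡ 10 (mod 11).
Step 5: correct position 4: c_4 = r_4 − e = 6 − 10 ≡ 7 (mod 11). Hence c = [8, 2, 1, 7, 4].
  Check: interpolating c through the α_i gives m(x) = 3 + 8·x (degree < 2) with m(α_i) = c_i for every i, so c is indeed a codeword.


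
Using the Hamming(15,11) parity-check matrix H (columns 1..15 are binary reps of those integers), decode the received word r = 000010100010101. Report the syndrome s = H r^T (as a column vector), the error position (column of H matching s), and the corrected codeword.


s = (1, 0, 1, 1)^T, error position = 11, corrected codeword c = 000010100000101

Compute s = H r^T mod 2 one row at a time:
  s_1 = 0 + 0 + 0 + 1 + 0 + 1 + 0 + 1 = 3 ≡ 1 (mod 2).
  s_2 = 0 + 1 + 0 + 1 + 0 + 1 + 0 + 1 = 4 ≡ 0 (mod 2).
  s_3 = 0 + 0 + 0 + 1 + 0 + 1 + 0 + 1 = 3 ≡ 1 (mod 2).
  s_4 = 0 + 0 + 1 + 1 + 0 + 1 + 1 + 1 = 5 ≡ 1 (mod 2).
s = (1, 0, 1, 1)^T — this equals column 11 of H (binary 1011), so error is at position 11.
Correct: flip bit 11 of r = 000010100010101 to get c = 000010100000101.


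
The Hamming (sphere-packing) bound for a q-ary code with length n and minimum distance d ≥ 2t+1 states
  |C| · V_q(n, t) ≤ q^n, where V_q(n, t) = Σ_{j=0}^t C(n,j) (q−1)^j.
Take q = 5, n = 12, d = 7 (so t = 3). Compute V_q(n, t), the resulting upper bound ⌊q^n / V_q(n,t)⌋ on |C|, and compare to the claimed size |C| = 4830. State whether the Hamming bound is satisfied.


V_q(n, t) = 15185, q^n = 244140625, Hamming bound = 16077, |C| = 4830 ≤ bound (satisfied).

Step 1: Compute V_q(n, t) = Σ_{j=0}^3 C(n, j) (q−1)^j.
  j = 0: C(12,0)·(4)^0 = 1·1 = 1.
  j = 1: C(12,1)·(4)^1 = 12·4 = 48.
  j = 2: C(12,2)·(4)^2 = 66·16 = 1056.
  j = 3: C(12,3)·(4)^3 = 220·64 = 14080.
  V_q(n, t) = 1 + 48 + 1056 + 14080 = 15185.
Step 2: q^n = 5^12 = 244140625.
Step 3: Hamming bound ⌊q^n / V_q(n,t)⌋ = ⌊244140625/15185⌋ = 16077.
Step 4: Compare |C| = 4830 to 16077: satisfied.
The claimed |C| lies below the Hamming bound.


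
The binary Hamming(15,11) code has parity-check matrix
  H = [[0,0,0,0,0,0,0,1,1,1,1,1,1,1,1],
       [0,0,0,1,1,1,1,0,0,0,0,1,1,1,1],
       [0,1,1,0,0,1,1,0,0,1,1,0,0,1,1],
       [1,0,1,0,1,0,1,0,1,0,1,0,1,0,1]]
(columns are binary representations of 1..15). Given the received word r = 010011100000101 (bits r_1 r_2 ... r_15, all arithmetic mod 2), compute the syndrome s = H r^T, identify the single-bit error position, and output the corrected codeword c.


s = (0, 1, 0, 0)^T, error position = 4, corrected codeword c = 010111100000101

Compute s = H r^T mod 2 one row at a time:
  s_1 = 0 + 0 + 0 + 0 + 0 + 1 + 0 + 1 = 2 ≡ 0 (mod 2).
  s_2 = 0 + 1 + 1 + 1 + 0 + 1 + 0 + 1 = 5 ≡ 1 (mod 2).
  s_3 = 1 + 0 + 1 + 1 + 0 + 0 + 0 + 1 = 4 ≡ 0 (mod 2).
  s_4 = 0 + 0 + 1 + 1 + 0 + 0 + 1 + 1 = 4 ≡ 0 (mod 2).
s = (0, 1, 0, 0)^T — this equals column 4 of H (binary 0100), so error is at position 4.
Correct: flip bit 4 of r = 010011100000101 to get c = 010111100000101.


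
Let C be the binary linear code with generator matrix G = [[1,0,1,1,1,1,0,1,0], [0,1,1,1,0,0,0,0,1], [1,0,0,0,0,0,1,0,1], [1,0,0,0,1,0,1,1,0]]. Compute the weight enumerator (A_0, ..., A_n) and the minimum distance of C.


Weight distribution: A_0 = 1, A_3 = 3, A_4 = 4, A_5 = 4, A_6 = 2, A_7 = 1, A_8 = 1. Minimum distance d = 3.

Enumerate all 2^4 = 16 messages m ∈ F_2^4.
For each, compute codeword c = mG in F_2^9, then tally its weight.
  m = 0000 → c = 000000000, weight = 0.
  m = 1000 → c = 101111010, weight = 6.
  m = 0100 → c = 011100001, weight = 4.
  m = 1100 → c = 110011011, weight = 6.
  m = 0010 → c = 100000101, weight = 3.
  m = 1010 → c = 001111111, weight = 7.
  m = 0110 → c = 111100100, weight = 5.
  m = 1110 → c = 010011110, weight = 5.
  m = 0001 → c = 100010110, weight = 4.
  m = 1001 → c = 001101100, weight = 4.
  m = 0101 → c = 111110111, weight = 8.
  m = 1101 → c = 010001101, weight = 4.
  m = 0011 → c = 000010011, weight = 3.
  m = 1011 → c = 101101001, weight = 5.
  m = 0111 → c = 011110010, weight = 5.
  m = 1111 → c = 110001000, weight = 3.
Tally weights:
  weight 0: 1 codewords.
  weight 3: 3 codewords.
  weight 4: 4 codewords.
  weight 5: 4 codewords.
  weight 6: 2 codewords.
  weight 7: 1 codewords.
  weight 8: 1 codewords.
Minimum distance d = smallest w > 0 with A_w > 0 = 3.
Sanity: Σ A_w = 16 = 2^4 = 16 ✓.


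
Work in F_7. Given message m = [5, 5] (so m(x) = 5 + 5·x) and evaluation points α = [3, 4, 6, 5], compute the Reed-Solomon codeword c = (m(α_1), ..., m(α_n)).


c = [6, 4, 0, 2]

Message polynomial: m(x) = 5 + 5·x (mod 7).
For each evaluation point α_i, compute m(α_i) mod 7:
  α_1 = 3: Horner steps 5 → 6, so m(3) = 6.
  α_2 = 4: Horner steps 5 → 4, so m(4) = 4.
  α_3 = 6: Horner steps 5 → 0, so m(6) = 0.
  α_4 = 5: Horner steps 5 → 2, so m(5) = 2.
Codeword c = [6, 4, 0, 2] ∈ F_7^4.


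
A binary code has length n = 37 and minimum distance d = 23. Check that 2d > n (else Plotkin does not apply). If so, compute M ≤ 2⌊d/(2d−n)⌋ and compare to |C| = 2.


Plotkin bound M ≤ 4; given |C| = 2 ≤ bound (satisfied).

Check applicability: 2d = 46, n = 37.
2d − n = 9 > 0, so Plotkin applies.
Compute d/(2d−n) = 23/9 ≈ 2.5556.
⌊d/(2d−n)⌋ = 2.
Plotkin bound: M ≤ 2·2 = 4.
Given |C| = 2, check: satisfied.
This |C| is below the Plotkin bound.


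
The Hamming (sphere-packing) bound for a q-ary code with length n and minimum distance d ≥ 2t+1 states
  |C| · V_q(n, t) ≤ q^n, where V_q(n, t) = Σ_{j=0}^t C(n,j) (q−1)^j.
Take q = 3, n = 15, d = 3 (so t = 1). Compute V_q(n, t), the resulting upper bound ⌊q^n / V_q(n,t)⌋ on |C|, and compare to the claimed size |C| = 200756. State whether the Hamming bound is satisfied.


V_q(n, t) = 31, q^n = 14348907, Hamming bound = 462867, |C| = 200756 ≤ bound (satisfied).

Step 1: Compute V_q(n, t) = Σ_{j=0}^1 C(n, j) (q−1)^j.
  j = 0: C(15,0)·(2)^0 = 1·1 = 1.
  j = 1: C(15,1)·(2)^1 = 15·2 = 30.
  V_q(n, t) = 1 + 30 = 31.
Step 2: q^n = 3^15 = 14348907.
Step 3: Hamming bound ⌊q^n / V_q(n,t)⌋ = ⌊14348907/31⌋ = 462867.
Step 4: Compare |C| = 200756 to 462867: satisfied.
The claimed |C| lies below the Hamming bound.


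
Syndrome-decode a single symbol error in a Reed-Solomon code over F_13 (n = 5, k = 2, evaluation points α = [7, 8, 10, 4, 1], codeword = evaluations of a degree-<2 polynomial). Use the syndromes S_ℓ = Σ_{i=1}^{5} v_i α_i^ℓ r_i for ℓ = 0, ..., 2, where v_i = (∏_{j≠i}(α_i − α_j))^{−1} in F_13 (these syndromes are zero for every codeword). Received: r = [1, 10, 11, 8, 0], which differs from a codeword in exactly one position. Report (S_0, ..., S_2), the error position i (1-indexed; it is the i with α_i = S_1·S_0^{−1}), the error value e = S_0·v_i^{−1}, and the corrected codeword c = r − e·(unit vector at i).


S = (12, 6, 3), error at position 1, error magnitude e = 11, c = [3, 10, 11, 8, 0].

Step 1: column multipliers v_i = (∏_{j≠i}(α_i − α_j))^{−1} mod 13.
  i = 1 (α = 7): (7−8)(7−10)(7−4)(7−1) = (−1)·(−3)·3·6 = 54 ≡ 2, so v_1 = 2^{−1} = 7 (mod 13).
  i = 2 (α = 8): (8−7)(8−10)(8−4)(8−1) = 1·(−2)·4·7 = −56 ≡ 9, so v_2 = 9^{−1} = 3 (mod 13).
  i = 3 (α = 10): (10−7)(10−8)(10−4)(10−1) = 3·2·6·9 = 324 ≡ 12, so v_3 = 12^{−1} = 12 (mod 13).
  i = 4 (α = 4): (4−7)(4−8)(4−10)(4−1) = (−3)·(−4)·(−6)·3 = −216 ≡ 5, so v_4 = 5^{−1} = 8 (mod 13).
  i = 5 (α = 1): (1−7)(1−8)(1−10)(1−4) = (−6)·(−7)·(−9)·(−3) = 1134 ≡ 3, so v_5 = 3^{−1} = 9 (mod 13).
  v = [7, 3, 12, 8, 9].
Step 2: syndromes of r = [1, 10, 11, 8, 0] (all sums mod 13).
  S_0 = Σ v_i r_i = 7·1 + 3·10 + 12·11 + 8·8 + 9·0 = 233 ≡ 12.
  S_1 = Σ v_i α_i r_i = 7·7·1 + 3·8·10 + 12·10·11 + 8·4·8 + 9·1·0 = 1865 ≡ 6.
  α_i^2 mod 13 = [10, 12, 9, 3, 1].
  S_2 = Σ v_i α_i^2 r_i = 7·10·1 + 3·12·10 + 12·9·11 + 8·3·8 + 9·1·0 = 1810 ≡ 3.
  S = (12, 6, 3) ≠ 0, so r is not a codeword (an error is present).
Step 3: locate the error. For a single error e at position i, S_ℓ = v_i·e·α_i^ℓ, so α_err = S_1/S_0.
  S_0^{−1} = 12^{−1} = 12 (mod 13), so α_err = 6·12 = 72 ≡ 7 = α_1. Error position i = 1.
  Consistency check: S_2/S_1 = 3·11 = 33 ≡ 7 = α_err ✓ (single-error assumption holds).
Step 4: error magnitude e = S_0/v_1 = S_0·∏_{j≠1}(α_1 − α_j) = 12·2 = 24 ≡ 11 (mod 13).
Step 5: correct position 1: c_1 = r_1 − e = 1 − 11 ≡ 3 (mod 13). Hence c = [3, 10, 11, 8, 0].
  Check: interpolating c through the α_i gives m(x) = 6 + 7·x (degree < 2) with m(α_i) = c_i for every i, so c is indeed a codeword.


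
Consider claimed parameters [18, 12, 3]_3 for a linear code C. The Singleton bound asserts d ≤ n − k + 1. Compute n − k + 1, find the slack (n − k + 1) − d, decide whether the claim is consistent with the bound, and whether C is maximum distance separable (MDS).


Singleton RHS = n − k + 1 = 7, slack = 4, bound satisfied, not MDS.

Singleton bound: d ≤ n − k + 1.
Here n = 18, k = 12, so n − k + 1 = 7.
Given d = 3, check d ≤ 7: YES.
Slack = (n − k + 1) − d = 4.
The code is NOT MDS (slack = 4 > 0).
Description: the claimed parameters are [18, 12, 3]_3; such a code would be non-MDS.


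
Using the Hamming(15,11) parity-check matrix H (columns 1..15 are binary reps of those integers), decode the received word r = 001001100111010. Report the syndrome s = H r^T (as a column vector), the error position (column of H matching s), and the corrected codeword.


s = (0, 0, 0, 1)^T, error position = 1, corrected codeword c = 101001100111010

Compute s = H r^T mod 2 one row at a time:
  s_1 = 0 + 0 + 1 + 1 + 1 + 0 + 1 + 0 = 4 ≡ 0 (mod 2).
  s_2 = 0 + 0 + 1 + 1 + 1 + 0 + 1 + 0 = 4 ≡ 0 (mod 2).
  s_3 = 0 + 1 + 1 + 1 + 1 + 1 + 1 + 0 = 6 ≡ 0 (mod 2).
  s_4 = 0 + 1 + 0 + 1 + 0 + 1 + 0 + 0 = 3 ≡ 1 (mod 2).
s = (0, 0, 0, 1)^T — this equals column 1 of H (binary 0001), so error is at position 1.
Correct: flip bit 1 of r = 001001100111010 to get c = 101001100111010.


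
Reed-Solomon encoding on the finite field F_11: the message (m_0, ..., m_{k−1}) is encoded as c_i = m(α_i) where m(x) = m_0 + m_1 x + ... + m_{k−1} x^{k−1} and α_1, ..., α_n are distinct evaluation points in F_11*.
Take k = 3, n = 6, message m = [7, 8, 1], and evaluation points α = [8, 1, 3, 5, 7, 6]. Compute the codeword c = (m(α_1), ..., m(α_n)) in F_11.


c = [3, 5, 7, 6, 2, 3]

Message polynomial: m(x) = 7 + 8·x + 1·x^2 (mod 11).
For each evaluation point α_i, compute m(α_i) mod 11:
  α_1 = 8: Horner steps 1 → 5 → 3, so m(8) = 3.
  α_2 = 1: Horner steps 1 → 9 → 5, so m(1) = 5.
  α_3 = 3: Horner steps 1 → 0 → 7, so m(3) = 7.
  α_4 = 5: Horner steps 1 → 2 → 6, so m(5) = 6.
  α_5 = 7: Horner steps 1 → 4 → 2, so m(7) = 2.
  α_6 = 6: Horner steps 1 → 3 → 3, so m(6) = 3.
Codeword c = [3, 5, 7, 6, 2, 3] ∈ F_11^6.


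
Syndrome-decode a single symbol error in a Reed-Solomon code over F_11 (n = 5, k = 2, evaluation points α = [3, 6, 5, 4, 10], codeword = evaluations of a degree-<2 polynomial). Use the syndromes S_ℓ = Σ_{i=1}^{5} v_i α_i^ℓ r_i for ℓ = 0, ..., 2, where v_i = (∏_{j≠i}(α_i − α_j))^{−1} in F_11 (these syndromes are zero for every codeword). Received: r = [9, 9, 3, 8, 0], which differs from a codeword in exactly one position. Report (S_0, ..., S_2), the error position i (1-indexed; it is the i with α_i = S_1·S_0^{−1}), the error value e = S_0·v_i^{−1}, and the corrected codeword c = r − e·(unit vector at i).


S = (2, 6, 7), error at position 1, error magnitude e = 7, c = [2, 9, 3, 8, 0].

Step 1: column multipliers v_i = (∏_{j≠i}(α_i − α_j))^{−1} mod 11.
  i = 1 (α = 3): (3−6)(3−5)(3−4)(3−10) = (−3)·(−2)·(−1)·(−7) = 42 ≡ 9, so v_1 = 9^{−1} = 5 (mod 11).
  i = 2 (α = 6): (6−3)(6−5)(6−4)(6−10) = 3·1·2·(−4) = −24 ≡ 9, so v_2 = 9^{−1} = 5 (mod 11).
  i = 3 (α = 5): (5−3)(5−6)(5−4)(5−10) = 2·(−1)·1·(−5) = 10 ≡ 10, so v_3 = 10^{−1} = 10 (mod 11).
  i = 4 (α = 4): (4−3)(4−6)(4−5)(4−10) = 1·(−2)·(−1)·(−6) = −12 ≡ 10, so v_4 = 10^{−1} = 10 (mod 11).
  i = 5 (α = 10): (10−3)(10−6)(10−5)(10−4) = 7·4·5·6 = 840 ≡ 4, so v_5 = 4^{−1} = 3 (mod 11).
  v = [5, 5, 10, 10, 3].
Step 2: syndromes of r = [9, 9, 3, 8, 0] (all sums mod 11).
  S_0 = Σ v_i r_i = 5·9 + 5·9 + 10·3 + 10·8 + 3·0 = 200 ≡ 2.
  S_1 = Σ v_i α_i r_i = 5·3·9 + 5·6·9 + 10·5·3 + 10·4·8 + 3·10·0 = 875 ≡ 6.
  α_i^2 mod 11 = [9, 3, 3, 5, 1].
  S_2 = Σ v_i α_i^2 r_i = 5·9·9 + 5·3·9 + 10·3·3 + 10·5·8 + 3·1·0 = 1030 ≡ 7.
  S = (2, 6, 7) ≠ 0, so r is not a codeword (an error is present).
Step 3: locate the error. For a single error e at position i, S_ℓ = v_i·e·α_i^ℓ, so α_err = S_1/S_0.
  S_0^{−1} = 2^{−1} = 6 (mod 11), so α_err = 6·6 = 36 ≡ 3 = α_1. Error position i = 1.
  Consistency check: S_2/S_1 = 7·2 = 14 ≡ 3 = α_err ✓ (single-error assumption holds).
Step 4: error magnitude e = S_0/v_1 = S_0·∏_{j≠1}(α_1 − α_j) = 2·9 = 18 ≡ 7 (mod 11).
Step 5: correct position 1: c_1 = r_1 − e = 9 − 7 ≡ 2 (mod 11). Hence c = [2, 9, 3, 8, 0].
  Check: interpolating c through the α_i gives m(x) = 6 + 6·x (degree < 2) with m(α_i) = c_i for every i, so c is indeed a codeword.
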